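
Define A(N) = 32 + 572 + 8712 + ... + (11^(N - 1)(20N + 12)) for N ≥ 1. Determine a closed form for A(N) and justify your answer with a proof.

A(N) = 11^N(2N + 1) - 1

We claim A(N) = 11^N(2N + 1) - 1 for all N ≥ 1.
Base case (N = 1): A(1) = 32, and the closed form gives 32. They agree.
For the inductive step, assume it holds for an arbitrary p ≥ 1, so A(p) = 11^p(2p + 1) - 1.
Then A(p+1) = A(p) + (11^p(20p + 32)) = (11^p(2p + 1) - 1) + (11^p(20p + 32)).
Simplifying, A(p+1) = 22·11^p·p + 33·11^p - 1 = 11^(p+1)(2(p+1) + 1) - 1,
which is the closed form with N = p+1.
This completes the induction.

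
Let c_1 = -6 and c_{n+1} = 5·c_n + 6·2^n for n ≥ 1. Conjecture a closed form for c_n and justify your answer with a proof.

c_n = -2^(n + 1) - 2·5^(n - 1)

Computing the first terms: c_1 = -6, c_2 = -18, c_3 = -66. This suggests c_n = -2^(n + 1) - 2·5^(n - 1).
Base step (n = 1): the formula gives -6 = -6 = c_1.
Suppose the result is true for n = i, so c_i = -2^(i + 1) - 2·5^(i - 1).
Then c_{i+1} = 5·c_i + 6·2^i = 5·(-2^(i + 1) - 2·5^(i - 1)) + 6·2^i = -2^(i + 2) - 2·5^i = -2^((i+1) + 1) - 2·5^((i+1) - 1),
which is the claimed formula at n = i+1.
Hence, by induction on n, the claim holds for every n ≥ 1.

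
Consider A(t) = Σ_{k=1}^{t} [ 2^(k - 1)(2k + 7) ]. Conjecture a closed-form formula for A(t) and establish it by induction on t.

A(t) = 2^t(2t + 5) - 5

We claim A(t) = 2^t(2t + 5) - 5 for all t ≥ 1.
Base case (t = 1): A(1) = 9, and the closed form gives 9. They agree.
Inductive step: suppose the statement holds for some k ≥ 1, so A(k) = 2^k(2k + 5) - 5.
Then A(k+1) = A(k) + (2^k(2k + 9)) = (2^k(2k + 5) - 5) + (2^k(2k + 9)).
Simplifying, A(k+1) = 4·2^k·k + 14·2^k - 5 = 2^(k+1)(2(k+1) + 5) - 5,
which is the closed form with t = k+1.
By induction, the statement is established for all t ≥ 1.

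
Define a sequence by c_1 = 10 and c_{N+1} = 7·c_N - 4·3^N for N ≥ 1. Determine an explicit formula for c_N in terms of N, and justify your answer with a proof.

Computing the first terms: c_1 = 10, c_2 = 58, c_3 = 370. This suggests c_N = 3^N + 7^N.
Base step (N = 1): the formula gives 10 = 10 = c_1.
Suppose the result is true for N = p, so c_p = 3^p + 7^p.
Then c_{p+1} = 7·c_p - 4·3^p = 7·(3^p + 7^p) - 4·3^p = 3^(p + 1) + 7^(p + 1),
which is the claimed formula at N = p+1.
Hence, by induction on N, the claim holds for every N ≥ 1.

c_N = 3^N + 7^N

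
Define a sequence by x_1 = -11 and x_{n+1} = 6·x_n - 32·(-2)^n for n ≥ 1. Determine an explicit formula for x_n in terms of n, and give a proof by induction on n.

Computing the first terms: x_1 = -11, x_2 = -2, x_3 = -140. This suggests x_n = (-2)^(n + 2) - 3·6^(n - 1).
For the base case n = 1: the formula gives -11 = -11 = x_1.
Inductive step: suppose the statement holds for some p ≥ 1, so x_p = (-2)^(p + 2) - 3·6^(p - 1).
Then x_{p+1} = 6·x_p - 32·(-2)^p = 6·((-2)^(p + 2) - 3·6^(p - 1)) - 32·(-2)^p = (-2)^(p + 3) - 3·6^p = (-2)^((p+1) + 2) - 3·6^((p+1) - 1),
which is the claimed formula at n = p+1.
By the principle of mathematical induction, the result holds for all n ≥ 1.

x_n = (-2)^(n + 2) - 3·6^(n - 1)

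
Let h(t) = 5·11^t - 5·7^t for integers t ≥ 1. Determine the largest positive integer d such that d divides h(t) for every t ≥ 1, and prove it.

Computing the first values: h(1) = 20 and h(2) = 360; gcd(20, 360) = 20, so d ≤ 20.
We prove 20 | 5·11^t - 5·7^t for all t ≥ 1 by induction on t.
Base case (t = 1): h(1) = 20 = 20·(1), so 20 | h(1).
Suppose the result is true for t = j, i.e. 20 | h(j). Then
h(j+1) − 11·h(j) = (5·11^(j+1) - 5·7^(j+1)) − 11·(5·11^j - 5·7^j) = (-5)·7^j·(7 − 11) = (20)·7^j. Since 20 | h(j) by the inductive hypothesis, 20 | 11·h(j); and 20 | 20 since 20 = 20·1. Therefore 20 | h(j+1).
By the principle of mathematical induction, the result holds for all t ≥ 1.
Therefore the largest such d is 20.

d = 20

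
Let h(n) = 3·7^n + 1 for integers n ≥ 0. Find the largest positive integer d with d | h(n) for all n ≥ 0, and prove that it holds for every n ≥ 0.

Computing the first values: h(0) = 4 and h(1) = 22; gcd(4, 22) = 2, so d ≤ 2.
We prove 2 | 3·7^n + 1 for all n ≥ 0 by induction on n.
Base case (n = 0): h(0) = 4 = 2·(2), so 2 | h(0).
Inductive step: suppose the statement holds for some r ≥ 0, i.e. 2 | h(r). Then
h(r+1) = 3·7^(r+1) + 1 = 7·(3·7^r + 1) - 6 = 7·h(r) - 6. The first term is divisible by 2 by the inductive hypothesis, and -6 is divisible by 2. Hence 2 | h(r+1).
By the principle of mathematical induction, the result holds for all n ≥ 0.
Therefore the largest such d is 2.

d = 2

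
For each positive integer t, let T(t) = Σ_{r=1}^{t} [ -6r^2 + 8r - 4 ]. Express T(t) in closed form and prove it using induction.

T(t) = -t(2t^2 - t + 1)

We claim T(t) = -t(2t^2 - t + 1) for all t ≥ 1.
For the base case t = 1: T(1) = -2, and the closed form gives -2. They agree.
For the inductive step, assume it holds for an arbitrary r ≥ 1, so T(r) = r(-2r^2 + r - 1).
Then T(r+1) = T(r) + (-6r^2 - 4r - 2) = (r(-2r^2 + r - 1)) + (-6r^2 - 4r - 2).
Simplifying, T(r+1) = -(r + 1)(2r^2 + 3r + 2) = -(r+1)(2(r+1)^2 - (r+1) + 1),
which is the closed form with t = r+1.
Hence, by induction on t, the claim holds for every t ≥ 1.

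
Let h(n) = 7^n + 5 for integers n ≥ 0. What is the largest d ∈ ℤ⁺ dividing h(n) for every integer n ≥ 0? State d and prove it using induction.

d = 6

Computing the first values: h(0) = 6 and h(1) = 12; gcd(6, 12) = 6, so d ≤ 6.
We prove 6 | 7^n + 5 for all n ≥ 0 by induction on n.
Base case (n = 0): h(0) = 6 = 6·(1), so 6 | h(0).
Inductive step: assume the claim holds for n = p, i.e. 6 | h(p). Then
h(p+1) = 7^(p+1) + 5 = 7·(7^p + 5) - 30 = 7·h(p) - 30. The first term is divisible by 6 by the inductive hypothesis, and -30 is divisible by 6. Hence 6 | h(p+1).
By induction, the statement is established for all n ≥ 0.
Therefore the largest such d is 6.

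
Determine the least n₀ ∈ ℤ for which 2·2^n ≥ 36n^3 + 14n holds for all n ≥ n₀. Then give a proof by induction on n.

At n = 16: 131072 < 147680, so the inequality fails and n₀ ≥ 17. We prove 2·2^n ≥ 36n^3 + 14n for all n ≥ 17.
Base case (n = 17): 2·2^n = 262144 and 36n^3 + 14n = 177106, so 262144 ≥ 177106.
For the inductive step, assume it holds for an arbitrary p ≥ 17, so 2·2^p ≥ 36p^3 + 14p.
Then 2·2^(p + 1) = 2·(2·2^p) ≥ 2·(36p^3 + 14p).
Also, for p ≥ 17 we have 2·(36p^3 + 14p) ≥ 36(p+1)^3 + 14(p+1), since 2·(36p^3 + 14p) − (36(p+1)^3 + 14(p+1)) = 36p^3 - 108p^2 - 94p - 50, which is nonnegative for all p ≥ 17.
Combining, 2·2^(p + 1) ≥ 36(p+1)^3 + 14(p+1).
By induction, the statement is established for all n ≥ 17.
Hence the smallest such n₀ is 17.

n₀ = 17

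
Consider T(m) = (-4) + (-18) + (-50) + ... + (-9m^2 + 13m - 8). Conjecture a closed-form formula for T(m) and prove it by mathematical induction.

We claim T(m) = -m(3m^2 - 2m + 3) for all m ≥ 1.
Base case (m = 1): T(1) = -4, and the closed form gives -4. They agree.
Inductive step: suppose the statement holds for some i ≥ 1, so T(i) = i(-3i^2 + 2i - 3).
Then T(i+1) = T(i) + (13i - 9(i + 1)^2 + 5) = (i(-3i^2 + 2i - 3)) + (13i - 9(i + 1)^2 + 5).
Simplifying, T(i+1) = -(i + 1)(3i^2 + 4i + 4) = -(i+1)(3(i+1)^2 - 2(i+1) + 3),
which is the closed form with m = i+1.
By induction, the statement is established for all m ≥ 1.

T(m) = -m(3m^2 - 2m + 3)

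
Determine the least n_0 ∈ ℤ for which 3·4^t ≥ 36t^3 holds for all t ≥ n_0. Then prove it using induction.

At t = 5: 3072 < 4500, so the inequality fails and n_0 ≥ 6. We prove 3·4^t ≥ 36t^3 for all t ≥ 6.
Base case (t = 6): 3·4^t = 12288 and 36t^3 = 7776, so 12288 ≥ 7776.
Suppose the result is true for t = j, so 3·4^j ≥ 36j^3.
Then 3·4^(j + 1) = 4·(3·4^j) ≥ 4·(36j^3).
Also, for j ≥ 6 we have 4·(36j^3) ≥ 36(j+1)^3, since 4 ≥ (1 + 1/j)^3 for all j ≥ 6.
Combining, 3·4^(j + 1) ≥ 36(j+1)^3.
Hence, by induction on t, the claim holds for every t ≥ 6.
Hence the smallest such n_0 is 6.

n_0 = 6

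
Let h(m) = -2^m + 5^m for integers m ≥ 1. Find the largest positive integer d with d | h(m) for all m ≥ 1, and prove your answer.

d = 3

Computing the first values: h(1) = 3 and h(2) = 21; gcd(3, 21) = 3, so d ≤ 3.
We prove 3 | -2^m + 5^m for all m ≥ 1 by induction on m.
Base step (m = 1): h(1) = 3 = 3·(1), so 3 | h(1).
Inductive step: suppose the statement holds for some p ≥ 1, i.e. 3 | h(p). Then
5^{p+1} − 2^{p+1} = 5·5^p − 2·2^p = 5·(5^p − 2^p) + (3)·2^p. The first term is divisible by 3 by the inductive hypothesis, and the second term (3)·2^p is divisible by 3 since 3 | 3. Hence 3 | h(p+1).
By induction, the statement is established for all m ≥ 1.
Therefore the largest such d is 3.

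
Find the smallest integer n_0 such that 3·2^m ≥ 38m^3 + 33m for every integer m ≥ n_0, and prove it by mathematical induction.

At m = 15: 98304 < 128745, so the inequality fails and n_0 ≥ 16. We prove 3·2^m ≥ 38m^3 + 33m for all m ≥ 16.
When m = 16: 3·2^m = 196608 and 38m^3 + 33m = 156176, so 196608 ≥ 156176.
For the inductive step, assume it holds for an arbitrary i ≥ 16, so 3·2^i ≥ 38i^3 + 33i.
Then 3·2^(i + 1) = 2·(3·2^i) ≥ 2·(38i^3 + 33i).
Also, for i ≥ 16 we have 2·(38i^3 + 33i) ≥ 38(i+1)^3 + 33(i+1), since 2·(38i^3 + 33i) − (38(i+1)^3 + 33(i+1)) = 38i^3 - 114i^2 - 81i - 71, which is nonnegative for all i ≥ 16.
Combining, 3·2^(i + 1) ≥ 38(i+1)^3 + 33(i+1).
By the principle of mathematical induction, the result holds for all m ≥ 16.
Hence the smallest such n_0 is 16.

n_0 = 16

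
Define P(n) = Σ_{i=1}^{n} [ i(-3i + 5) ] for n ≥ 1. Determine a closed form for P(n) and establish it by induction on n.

P(n) = -n(n - 2)(n + 1)

We claim P(n) = -n(n - 2)(n + 1) for all n ≥ 1.
For the base case n = 1: P(1) = 2, and the closed form gives 2. They agree.
Inductive step: suppose the statement holds for some i ≥ 1, so P(i) = i(-i^2 + i + 2).
Then P(i+1) = P(i) + (-3i^2 - i + 2) = (i(-i^2 + i + 2)) + (-3i^2 - i + 2).
Simplifying, P(i+1) = -(i - 1)(i + 1)(i + 2) = -(i+1)((i+1) - 2)((i+1) + 1),
which is the closed form with n = i+1.
Hence, by induction on n, the claim holds for every n ≥ 1.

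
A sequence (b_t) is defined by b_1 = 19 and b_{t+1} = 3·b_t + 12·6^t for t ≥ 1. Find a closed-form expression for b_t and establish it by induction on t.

Computing the first terms: b_1 = 19, b_2 = 129, b_3 = 819. This suggests b_t = -5·3^(t - 1) + 4·6^t.
Base case (t = 1): the formula gives 19 = 19 = b_1.
For the inductive step, assume it holds for an arbitrary i ≥ 1, so b_i = -5·3^(i - 1) + 4·6^i.
Then b_{i+1} = 3·b_i + 12·6^i = 3·(-5·3^(i - 1) + 4·6^i) + 12·6^i = -5·3^i + 4·6^(i + 1) = -5·3^((i+1) - 1) + 4·6^(i+1),
which is the claimed formula at t = i+1.
This completes the induction.

b_t = -5·3^(t - 1) + 4·6^t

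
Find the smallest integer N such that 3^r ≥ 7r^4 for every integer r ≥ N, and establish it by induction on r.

N = 11

At r = 10: 59049 < 70000, so the inequality fails and N ≥ 11. We prove 3^r ≥ 7r^4 for all r ≥ 11.
When r = 11: 3^r = 177147 and 7r^4 = 102487, so 177147 ≥ 102487.
For the inductive step, assume it holds for an arbitrary j ≥ 11, so 3^j ≥ 7j^4.
Then 3^(j + 1) = 3·(3^j) ≥ 3·(7j^4).
Also, for j ≥ 11 we have 3·(7j^4) ≥ 7(j+1)^4, since 3 ≥ (1 + 1/j)^4 for all j ≥ 11.
Combining, 3^(j + 1) ≥ 7(j+1)^4.
By induction, the statement is established for all r ≥ 11.
Hence the smallest such N is 11.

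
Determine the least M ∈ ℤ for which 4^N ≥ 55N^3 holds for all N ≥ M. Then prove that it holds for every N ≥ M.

M = 8

At N = 7: 16384 < 18865, so the inequality fails and M ≥ 8. We prove 4^N ≥ 55N^3 for all N ≥ 8.
When N = 8: 4^N = 65536 and 55N^3 = 28160, so 65536 ≥ 28160.
Suppose the result is true for N = k, so 4^k ≥ 55k^3.
Then 4^(k + 1) = 4·(4^k) ≥ 4·(55k^3).
Also, for k ≥ 8 we have 4·(55k^3) ≥ 55(k+1)^3, since 4 ≥ (1 + 1/k)^3 for all k ≥ 8.
Combining, 4^(k + 1) ≥ 55(k+1)^3.
By the principle of mathematical induction, the result holds for all N ≥ 8.
Hence the smallest such M is 8.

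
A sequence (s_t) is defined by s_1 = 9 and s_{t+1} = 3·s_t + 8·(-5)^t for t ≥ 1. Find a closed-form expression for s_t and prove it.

Computing the first terms: s_1 = 9, s_2 = -13, s_3 = 161. This suggests s_t = -(-5)^t + 4·3^(t - 1).
Base case (t = 1): the formula gives 9 = 9 = s_1.
For the inductive step, assume it holds for an arbitrary j ≥ 1, so s_j = -(-5)^j + 4·3^(j - 1).
Then s_{j+1} = 3·s_j + 8·(-5)^j = 3·(-(-5)^j + 4·3^(j - 1)) + 8·(-5)^j = -(-5)^(j + 1) + 4·3^j = -(-5)^(j+1) + 4·3^((j+1) - 1),
which is the claimed formula at t = j+1.
By the principle of mathematical induction, the result holds for all t ≥ 1.

s_t = -(-5)^t + 4·3^(t - 1)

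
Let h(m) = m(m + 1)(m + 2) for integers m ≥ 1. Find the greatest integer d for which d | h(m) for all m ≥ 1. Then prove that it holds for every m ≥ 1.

d = 6

Computing the first values: h(1) = 6 and h(2) = 24; gcd(6, 24) = 6, so d ≤ 6.
We prove 6 | m(m + 1)(m + 2) for all m ≥ 1 by induction on m.
When m = 1: h(1) = 6 = 6·(1), so 6 | h(1).
For the inductive step, assume it holds for an arbitrary p ≥ 1, i.e. 6 | h(p). Then
h(p+1) − h(p) = (p+1)·(p+2)·(p+3) − p·(p+1)·(p+2) = (p+1)·(p+2)·[(p+3) − p] = 3·(p+1)·(p+2). The product of 2 consecutive integers is divisible by (2)! = 2, so h(p+1) − h(p) is divisible by 3·2 = 6. By the inductive hypothesis 6 | h(p), hence 6 | h(p+1).
Hence, by induction on m, the claim holds for every m ≥ 1.
Therefore the largest such d is 6.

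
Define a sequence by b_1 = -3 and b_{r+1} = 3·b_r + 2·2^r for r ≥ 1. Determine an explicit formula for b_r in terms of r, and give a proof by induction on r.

Computing the first terms: b_1 = -3, b_2 = -5, b_3 = -7. This suggests b_r = -2^(r + 1) + 3^(r - 1).
When r = 1: the formula gives -3 = -3 = b_1.
For the inductive step, assume it holds for an arbitrary k ≥ 1, so b_k = -2^(k + 1) + 3^(k - 1).
Then b_{k+1} = 3·b_k + 2·2^k = 3·(-2^(k + 1) + 3^(k - 1)) + 2·2^k = -2^(k + 2) + 3^k = -2^((k+1) + 1) + 3^((k+1) - 1),
which is the claimed formula at r = k+1.
This completes the induction.

b_r = -2^(r + 1) + 3^(r - 1)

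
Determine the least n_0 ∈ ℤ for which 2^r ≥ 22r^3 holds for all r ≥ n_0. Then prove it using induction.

n_0 = 17

At r = 16: 65536 < 90112, so the inequality fails and n_0 ≥ 17. We prove 2^r ≥ 22r^3 for all r ≥ 17.
When r = 17: 2^r = 131072 and 22r^3 = 108086, so 131072 ≥ 108086.
Inductive step: assume the claim holds for r = i, so 2^i ≥ 22i^3.
Then 2^(i + 1) = 2·(2^i) ≥ 2·(22i^3).
Also, for i ≥ 17 we have 2·(22i^3) ≥ 22(i+1)^3, since 2 ≥ (1 + 1/i)^3 for all i ≥ 17.
Combining, 2^(i + 1) ≥ 22(i+1)^3.
By induction, the statement is established for all r ≥ 17.
Hence the smallest such n_0 is 17.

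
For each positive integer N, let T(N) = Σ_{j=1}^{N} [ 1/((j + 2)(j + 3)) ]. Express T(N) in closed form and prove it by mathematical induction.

T(N) = N/(3(N + 3))

We claim T(N) = N/(3(N + 3)) for all N ≥ 1.
When N = 1: T(1) = 1/12, and the closed form gives 1/12. They agree.
Suppose the result is true for N = j, so T(j) = j/(3(j + 3)).
Then T(j+1) = T(j) + (1/((j + 3)(j + 4))) = (j/(3(j + 3))) + (1/((j + 3)(j + 4))).
Simplifying, T(j+1) = (j + 1)/(3(j + 4)) = (j+1)/(3((j+1) + 3)),
which is the closed form with N = j+1.
This completes the induction.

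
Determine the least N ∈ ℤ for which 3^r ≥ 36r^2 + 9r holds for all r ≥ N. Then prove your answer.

At r = 6: 729 < 1350, so the inequality fails and N ≥ 7. We prove 3^r ≥ 36r^2 + 9r for all r ≥ 7.
Base case (r = 7): 3^r = 2187 and 36r^2 + 9r = 1827, so 2187 ≥ 1827.
Suppose the result is true for r = k, so 3^k ≥ 36k^2 + 9k.
Then 3^(k + 1) = 3·(3^k) ≥ 3·(36k^2 + 9k).
Also, for k ≥ 7 we have 3·(36k^2 + 9k) ≥ 36(k+1)^2 + 9(k+1), since 3·(36k^2 + 9k) − (36(k+1)^2 + 9(k+1)) = 72k^2 - 54k - 45, which is nonnegative for all k ≥ 7.
Combining, 3^(k + 1) ≥ 36(k+1)^2 + 9(k+1).
Hence, by induction on r, the claim holds for every r ≥ 7.
Hence the smallest such N is 7.

N = 7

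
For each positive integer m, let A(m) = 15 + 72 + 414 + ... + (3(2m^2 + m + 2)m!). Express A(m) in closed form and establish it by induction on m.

A(m) = (6m + 3)(m + 1)! - 3

We claim A(m) = (6m + 3)(m + 1)! - 3 for all m ≥ 1.
Base case (m = 1): A(1) = 15, and the closed form gives 15. They agree.
Inductive step: assume the claim holds for m = j, so A(j) = (6j + 3)(j + 1)! - 3.
Then A(j+1) = A(j) + (3(2j^2 + 5j + 5)(j + 1)!) = ((6j + 3)(j + 1)! - 3) + (3(2j^2 + 5j + 5)(j + 1)!).
Simplifying, A(j+1) = (6(j+1) + 3)((j+1) + 1)! - 3,
which is the closed form with m = j+1.
Hence, by induction on m, the claim holds for every m ≥ 1.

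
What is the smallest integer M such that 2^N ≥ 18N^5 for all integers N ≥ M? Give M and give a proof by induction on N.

At N = 28: 268435456 < 309786624, so the inequality fails and M ≥ 29. We prove 2^N ≥ 18N^5 for all N ≥ 29.
When N = 29: 2^N = 536870912 and 18N^5 = 369200682, so 536870912 ≥ 369200682.
Suppose the result is true for N = j, so 2^j ≥ 18j^5.
Then 2^(j + 1) = 2·(2^j) ≥ 2·(18j^5).
Also, for j ≥ 29 we have 2·(18j^5) ≥ 18(j+1)^5, since 2 ≥ (1 + 1/j)^5 for all j ≥ 29.
Combining, 2^(j + 1) ≥ 18(j+1)^5.
This completes the induction.
Hence the smallest such M is 29.

M = 29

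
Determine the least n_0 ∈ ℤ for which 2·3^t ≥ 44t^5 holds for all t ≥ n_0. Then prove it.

n_0 = 16

At t = 15: 28697814 < 33412500, so the inequality fails and n_0 ≥ 16. We prove 2·3^t ≥ 44t^5 for all t ≥ 16.
For the base case t = 16: 2·3^t = 86093442 and 44t^5 = 46137344, so 86093442 ≥ 46137344.
Suppose the result is true for t = p, so 2·3^p ≥ 44p^5.
Then 2·3^(p + 1) = 3·(2·3^p) ≥ 3·(44p^5).
Also, for p ≥ 16 we have 3·(44p^5) ≥ 44(p+1)^5, since 3 ≥ (1 + 1/p)^5 for all p ≥ 16.
Combining, 2·3^(p + 1) ≥ 44(p+1)^5.
Hence, by induction on t, the claim holds for every t ≥ 16.
Hence the smallest such n_0 is 16.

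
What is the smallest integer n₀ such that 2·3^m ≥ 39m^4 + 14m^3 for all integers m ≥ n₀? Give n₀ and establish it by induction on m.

n₀ = 12

At m = 11: 354294 < 589633, so the inequality fails and n₀ ≥ 12. We prove 2·3^m ≥ 39m^4 + 14m^3 for all m ≥ 12.
Base step (m = 12): 2·3^m = 1062882 and 39m^4 + 14m^3 = 832896, so 1062882 ≥ 832896.
Inductive step: suppose the statement holds for some k ≥ 12, so 2·3^k ≥ 39k^4 + 14k^3.
Then 2·3^(k + 1) = 3·(2·3^k) ≥ 3·(39k^4 + 14k^3).
Also, for k ≥ 12 we have 3·(39k^4 + 14k^3) ≥ 39(k+1)^4 + 14(k+1)^3, since 3·(39k^4 + 14k^3) − (39(k+1)^4 + 14(k+1)^3) = 78k^4 - 128k^3 - 276k^2 - 198k - 53, which is nonnegative for all k ≥ 12.
Combining, 2·3^(k + 1) ≥ 39(k+1)^4 + 14(k+1)^3.
Hence, by induction on m, the claim holds for every m ≥ 12.
Hence the smallest such n₀ is 12.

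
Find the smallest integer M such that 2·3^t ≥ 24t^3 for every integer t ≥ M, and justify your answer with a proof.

M = 8

At t = 7: 4374 < 8232, so the inequality fails and M ≥ 8. We prove 2·3^t ≥ 24t^3 for all t ≥ 8.
For the base case t = 8: 2·3^t = 13122 and 24t^3 = 12288, so 13122 ≥ 12288.
Inductive step: suppose the statement holds for some k ≥ 8, so 2·3^k ≥ 24k^3.
Then 2·3^(k + 1) = 3·(2·3^k) ≥ 3·(24k^3).
Also, for k ≥ 8 we have 3·(24k^3) ≥ 24(k+1)^3, since 3 ≥ (1 + 1/k)^3 for all k ≥ 8.
Combining, 2·3^(k + 1) ≥ 24(k+1)^3.
By the principle of mathematical induction, the result holds for all t ≥ 8.
Hence the smallest such M is 8.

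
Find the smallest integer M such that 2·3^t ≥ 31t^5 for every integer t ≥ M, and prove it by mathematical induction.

At t = 14: 9565938 < 16672544, so the inequality fails and M ≥ 15. We prove 2·3^t ≥ 31t^5 for all t ≥ 15.
Base case (t = 15): 2·3^t = 28697814 and 31t^5 = 23540625, so 28697814 ≥ 23540625.
For the inductive step, assume it holds for an arbitrary i ≥ 15, so 2·3^i ≥ 31i^5.
Then 2·3^(i + 1) = 3·(2·3^i) ≥ 3·(31i^5).
Also, for i ≥ 15 we have 3·(31i^5) ≥ 31(i+1)^5, since 3 ≥ (1 + 1/i)^5 for all i ≥ 15.
Combining, 2·3^(i + 1) ≥ 31(i+1)^5.
This completes the induction.
Hence the smallest such M is 15.

M = 15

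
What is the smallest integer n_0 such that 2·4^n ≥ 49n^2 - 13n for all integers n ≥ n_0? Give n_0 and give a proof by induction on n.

n_0 = 5

At n = 4: 512 < 732, so the inequality fails and n_0 ≥ 5. We prove 2·4^n ≥ 49n^2 - 13n for all n ≥ 5.
For the base case n = 5: 2·4^n = 2048 and 49n^2 - 13n = 1160, so 2048 ≥ 1160.
Suppose the result is true for n = k, so 2·4^k ≥ 49k^2 - 13k.
Then 2·4^(k + 1) = 4·(2·4^k) ≥ 4·(49k^2 - 13k).
Also, for k ≥ 5 we have 4·(49k^2 - 13k) ≥ 49(k+1)^2 - 13(k+1), since 4·(49k^2 - 13k) − (49(k+1)^2 - 13(k+1)) = 147k^2 - 137k - 36, which is nonnegative for all k ≥ 5.
Combining, 2·4^(k + 1) ≥ 49(k+1)^2 - 13(k+1).
This completes the induction.
Hence the smallest such n_0 is 5.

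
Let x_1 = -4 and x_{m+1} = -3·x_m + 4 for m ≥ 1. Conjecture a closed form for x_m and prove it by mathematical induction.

Computing the first terms: x_1 = -4, x_2 = 16, x_3 = -44. This suggests x_m = -5(-3)^(m - 1) + 1.
For the base case m = 1: the formula gives -4 = -4 = x_1.
Suppose the result is true for m = i, so x_i = -5(-3)^(i - 1) + 1.
Then x_{i+1} = -3·x_i + 4 = -3·(-5(-3)^(i - 1) + 1) + 4 = -5(-3)^i + 1 = -5(-3)^((i+1) - 1) + 1,
which is the claimed formula at m = i+1.
By induction, the statement is established for all m ≥ 1.

x_m = -5(-3)^(m - 1) + 1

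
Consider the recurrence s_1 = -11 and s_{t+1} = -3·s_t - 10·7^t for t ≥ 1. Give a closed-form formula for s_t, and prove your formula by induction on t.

Computing the first terms: s_1 = -11, s_2 = -37, s_3 = -379. This suggests s_t = -4(-3)^(t - 1) - 7^t.
For the base case t = 1: the formula gives -11 = -11 = s_1.
Inductive step: suppose the statement holds for some p ≥ 1, so s_p = -4(-3)^(p - 1) - 7^p.
Then s_{p+1} = -3·s_p - 10·7^p = -3·(-4(-3)^(p - 1) - 7^p) - 10·7^p = -4(-3)^p - 7^(p + 1) = -4(-3)^((p+1) - 1) - 7^(p+1),
which is the claimed formula at t = p+1.
Hence, by induction on t, the claim holds for every t ≥ 1.

s_t = -4(-3)^(t - 1) - 7^t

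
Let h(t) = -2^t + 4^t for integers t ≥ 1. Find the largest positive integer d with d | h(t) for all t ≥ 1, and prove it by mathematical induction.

d = 2

Computing the first values: h(1) = 2 and h(2) = 12; gcd(2, 12) = 2, so d ≤ 2.
We prove 2 | -2^t + 4^t for all t ≥ 1 by induction on t.
For the base case t = 1: h(1) = 2 = 2·(1), so 2 | h(1).
For the inductive step, assume it holds for an arbitrary i ≥ 1, i.e. 2 | h(i). Then
4^{i+1} − 2^{i+1} = 4·4^i − 2·2^i = 4·(4^i − 2^i) + (2)·2^i. The first term is divisible by 2 by the inductive hypothesis, and the second term (2)·2^i is divisible by 2 since 2 | 2. Hence 2 | h(i+1).
This completes the induction.
Therefore the largest such d is 2.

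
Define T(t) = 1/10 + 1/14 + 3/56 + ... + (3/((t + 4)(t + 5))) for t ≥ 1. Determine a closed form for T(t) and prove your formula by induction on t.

T(t) = 3t/(5(t + 5))

We claim T(t) = 3t/(5(t + 5)) for all t ≥ 1.
For the base case t = 1: T(1) = 1/10, and the closed form gives 1/10. They agree.
Inductive step: assume the claim holds for t = j, so T(j) = 3j/(5(j + 5)).
Then T(j+1) = T(j) + (3/((j + 5)(j + 6))) = (3j/(5(j + 5))) + (3/((j + 5)(j + 6))).
Simplifying, T(j+1) = 3(j + 1)/(5(j + 6)) = 3(j+1)/(5((j+1) + 5)),
which is the closed form with t = j+1.
By the principle of mathematical induction, the result holds for all t ≥ 1.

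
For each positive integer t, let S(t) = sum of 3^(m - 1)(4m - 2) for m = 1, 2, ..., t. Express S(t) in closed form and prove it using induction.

S(t) = 2·3^t(t - 1) + 2

We claim S(t) = 2·3^t(t - 1) + 2 for all t ≥ 1.
For the base case t = 1: S(1) = 2, and the closed form gives 2. They agree.
Suppose the result is true for t = m, so S(m) = 2·3^m(m - 1) + 2.
Then S(m+1) = S(m) + (3^m(4m + 2)) = (2·3^m(m - 1) + 2) + (3^m(4m + 2)).
Simplifying, S(m+1) = 6·3^m·m + 2 = 2·3^(m+1)((m+1) - 1) + 2,
which is the closed form with t = m+1.
This completes the induction.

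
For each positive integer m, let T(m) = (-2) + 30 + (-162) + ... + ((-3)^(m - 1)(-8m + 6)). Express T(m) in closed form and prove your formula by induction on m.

We claim T(m) = (-3)^m(2m - 1) + 1 for all m ≥ 1.
Base case (m = 1): T(1) = -2, and the closed form gives -2. They agree.
Inductive step: assume the claim holds for m = j, so T(j) = (-3)^j(2j - 1) + 1.
Then T(j+1) = T(j) + ((-3)^j(-8j - 2)) = ((-3)^j(2j - 1) + 1) + ((-3)^j(-8j - 2)).
Simplifying, T(j+1) = -6(-3)^j·j - 3(-3)^j + 1 = (-3)^(j+1)(2(j+1) - 1) + 1,
which is the closed form with m = j+1.
This completes the induction.

T(m) = (-3)^m(2m - 1) + 1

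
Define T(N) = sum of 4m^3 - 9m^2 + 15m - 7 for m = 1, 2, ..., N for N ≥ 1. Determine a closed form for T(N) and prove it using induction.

T(N) = N(N^3 - N^2 + 4N - 1)

We claim T(N) = N(N^3 - N^2 + 4N - 1) for all N ≥ 1.
Base step (N = 1): T(1) = 3, and the closed form gives 3. They agree.
Inductive step: assume the claim holds for N = m, so T(m) = m(m^3 - m^2 + 4m - 1).
Then T(m+1) = T(m) + (4m^3 + 3m^2 + 9m + 3) = (m(m^3 - m^2 + 4m - 1)) + (4m^3 + 3m^2 + 9m + 3).
Simplifying, T(m+1) = (m + 1)(m^3 + 2m^2 + 5m + 3) = (m+1)((m+1)^3 - (m+1)^2 + 4(m+1) - 1),
which is the closed form with N = m+1.
By the principle of mathematical induction, the result holds for all N ≥ 1.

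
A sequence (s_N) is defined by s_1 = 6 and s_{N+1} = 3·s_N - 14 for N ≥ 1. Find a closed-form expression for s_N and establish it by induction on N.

s_N = -3^(N - 1) + 7

Computing the first terms: s_1 = 6, s_2 = 4, s_3 = -2. This suggests s_N = -3^(N - 1) + 7.
For the base case N = 1: the formula gives 6 = 6 = s_1.
Inductive step: suppose the statement holds for some j ≥ 1, so s_j = -3^(j - 1) + 7.
Then s_{j+1} = 3·s_j - 14 = 3·(-3^(j - 1) + 7) - 14 = -3^j + 7 = -3^((j+1) - 1) + 7,
which is the claimed formula at N = j+1.
Hence, by induction on N, the claim holds for every N ≥ 1.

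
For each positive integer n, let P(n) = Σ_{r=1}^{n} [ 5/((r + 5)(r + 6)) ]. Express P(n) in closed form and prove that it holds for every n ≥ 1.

We claim P(n) = 5n/(6(n + 6)) for all n ≥ 1.
Base case (n = 1): P(1) = 5/42, and the closed form gives 5/42. They agree.
For the inductive step, assume it holds for an arbitrary r ≥ 1, so P(r) = 5r/(6(r + 6)).
Then P(r+1) = P(r) + (5/((r + 6)(r + 7))) = (5r/(6(r + 6))) + (5/((r + 6)(r + 7))).
Simplifying, P(r+1) = 5(r + 1)/(6(r + 7)) = 5(r+1)/(6((r+1) + 6)),
which is the closed form with n = r+1.
This completes the induction.

P(n) = 5n/(6(n + 6))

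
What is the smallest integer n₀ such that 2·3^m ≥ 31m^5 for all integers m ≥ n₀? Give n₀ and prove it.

n₀ = 15

At m = 14: 9565938 < 16672544, so the inequality fails and n₀ ≥ 15. We prove 2·3^m ≥ 31m^5 for all m ≥ 15.
For the base case m = 15: 2·3^m = 28697814 and 31m^5 = 23540625, so 28697814 ≥ 23540625.
Inductive step: assume the claim holds for m = p, so 2·3^p ≥ 31p^5.
Then 2·3^(p + 1) = 3·(2·3^p) ≥ 3·(31p^5).
Also, for p ≥ 15 we have 3·(31p^5) ≥ 31(p+1)^5, since 3 ≥ (1 + 1/p)^5 for all p ≥ 15.
Combining, 2·3^(p + 1) ≥ 31(p+1)^5.
This completes the induction.
Hence the smallest such n₀ is 15.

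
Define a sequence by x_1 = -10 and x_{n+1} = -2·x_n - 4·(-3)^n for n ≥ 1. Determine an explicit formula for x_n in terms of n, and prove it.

x_n = -(-2)^n + 4(-3)^n

Computing the first terms: x_1 = -10, x_2 = 32, x_3 = -100. This suggests x_n = -(-2)^n + 4(-3)^n.
When n = 1: the formula gives -10 = -10 = x_1.
Suppose the result is true for n = r, so x_r = -(-2)^r + 4(-3)^r.
Then x_{r+1} = -2·x_r - 4·(-3)^r = -2·(-(-2)^r + 4(-3)^r) - 4·(-3)^r = -(-2)^(r + 1) + 4(-3)^(r + 1),
which is the claimed formula at n = r+1.
This completes the induction.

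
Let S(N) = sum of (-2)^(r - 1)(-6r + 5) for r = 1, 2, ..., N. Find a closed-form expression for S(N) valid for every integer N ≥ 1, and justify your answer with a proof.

We claim S(N) = (-2)^N(2N - 1) + 1 for all N ≥ 1.
Base step (N = 1): S(1) = -1, and the closed form gives -1. They agree.
Suppose the result is true for N = r, so S(r) = (-2)^r(2r - 1) + 1.
Then S(r+1) = S(r) + ((-2)^r(-6r - 1)) = ((-2)^r(2r - 1) + 1) + ((-2)^r(-6r - 1)).
Simplifying, S(r+1) = (-2)^(r + 1) - (-2)^(r + 2)r + 1 = (-2)^(r+1)(2(r+1) - 1) + 1,
which is the closed form with N = r+1.
This completes the induction.

S(N) = (-2)^N(2N - 1) + 1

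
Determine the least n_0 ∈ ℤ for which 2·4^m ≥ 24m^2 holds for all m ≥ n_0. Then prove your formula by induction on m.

At m = 3: 128 < 216, so the inequality fails and n_0 ≥ 4. We prove 2·4^m ≥ 24m^2 for all m ≥ 4.
When m = 4: 2·4^m = 512 and 24m^2 = 384, so 512 ≥ 384.
Suppose the result is true for m = p, so 2·4^p ≥ 24p^2.
Then 2·4^(p + 1) = 4·(2·4^p) ≥ 4·(24p^2).
Also, for p ≥ 4 we have 4·(24p^2) ≥ 24(p+1)^2, since 4 ≥ (1 + 1/p)^2 for all p ≥ 4.
Combining, 2·4^(p + 1) ≥ 24(p+1)^2.
Hence, by induction on m, the claim holds for every m ≥ 4.
Hence the smallest such n_0 is 4.

n_0 = 4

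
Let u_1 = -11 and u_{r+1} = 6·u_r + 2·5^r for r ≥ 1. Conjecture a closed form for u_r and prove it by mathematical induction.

u_r = -2·5^r - 6^(r - 1)

Computing the first terms: u_1 = -11, u_2 = -56, u_3 = -286. This suggests u_r = -2·5^r - 6^(r - 1).
Base step (r = 1): the formula gives -11 = -11 = u_1.
Inductive step: suppose the statement holds for some p ≥ 1, so u_p = -2·5^p - 6^(p - 1).
Then u_{p+1} = 6·u_p + 2·5^p = 6·(-2·5^p - 6^(p - 1)) + 2·5^p = -2·5^(p + 1) - 6^p = -2·5^(p+1) - 6^((p+1) - 1),
which is the claimed formula at r = p+1.
By induction, the statement is established for all r ≥ 1.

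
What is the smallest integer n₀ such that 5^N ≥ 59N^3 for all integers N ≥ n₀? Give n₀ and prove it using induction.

n₀ = 6

At N = 5: 3125 < 7375, so the inequality fails and n₀ ≥ 6. We prove 5^N ≥ 59N^3 for all N ≥ 6.
For the base case N = 6: 5^N = 15625 and 59N^3 = 12744, so 15625 ≥ 12744.
Inductive step: suppose the statement holds for some m ≥ 6, so 5^m ≥ 59m^3.
Then 5^(m + 1) = 5·(5^m) ≥ 5·(59m^3).
Also, for m ≥ 6 we have 5·(59m^3) ≥ 59(m+1)^3, since 5 ≥ (1 + 1/m)^3 for all m ≥ 6.
Combining, 5^(m + 1) ≥ 59(m+1)^3.
Hence, by induction on N, the claim holds for every N ≥ 6.
Hence the smallest such n₀ is 6.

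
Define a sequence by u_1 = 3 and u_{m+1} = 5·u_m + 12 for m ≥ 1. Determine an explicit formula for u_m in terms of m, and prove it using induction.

u_m = 6·5^(m - 1) - 3

Computing the first terms: u_1 = 3, u_2 = 27, u_3 = 147. This suggests u_m = 6·5^(m - 1) - 3.
Base case (m = 1): the formula gives 3 = 3 = u_1.
Inductive step: suppose the statement holds for some p ≥ 1, so u_p = 6·5^(p - 1) - 3.
Then u_{p+1} = 5·u_p + 12 = 5·(6·5^(p - 1) - 3) + 12 = 6·5^p - 3 = 6·5^((p+1) - 1) - 3,
which is the claimed formula at m = p+1.
Hence, by induction on m, the claim holds for every m ≥ 1.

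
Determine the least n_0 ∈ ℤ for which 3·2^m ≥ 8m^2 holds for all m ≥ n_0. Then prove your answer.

n_0 = 8

At m = 7: 384 < 392, so the inequality fails and n_0 ≥ 8. We prove 3·2^m ≥ 8m^2 for all m ≥ 8.
For the base case m = 8: 3·2^m = 768 and 8m^2 = 512, so 768 ≥ 512.
For the inductive step, assume it holds for an arbitrary i ≥ 8, so 3·2^i ≥ 8i^2.
Then 3·2^(i + 1) = 2·(3·2^i) ≥ 2·(8i^2).
Also, for i ≥ 8 we have 2·(8i^2) ≥ 8(i+1)^2, since 2 ≥ (1 + 1/i)^2 for all i ≥ 8.
Combining, 3·2^(i + 1) ≥ 8(i+1)^2.
This completes the induction.
Hence the smallest such n_0 is 8.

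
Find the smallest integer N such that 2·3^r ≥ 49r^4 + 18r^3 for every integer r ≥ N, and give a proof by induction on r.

N = 12

At r = 11: 354294 < 741367, so the inequality fails and N ≥ 12. We prove 2·3^r ≥ 49r^4 + 18r^3 for all r ≥ 12.
Base case (r = 12): 2·3^r = 1062882 and 49r^4 + 18r^3 = 1047168, so 1062882 ≥ 1047168.
Inductive step: suppose the statement holds for some p ≥ 12, so 2·3^p ≥ 49p^4 + 18p^3.
Then 2·3^(p + 1) = 3·(2·3^p) ≥ 3·(49p^4 + 18p^3).
Also, for p ≥ 12 we have 3·(49p^4 + 18p^3) ≥ 49(p+1)^4 + 18(p+1)^3, since 3·(49p^4 + 18p^3) − (49(p+1)^4 + 18(p+1)^3) = 98p^4 - 160p^3 - 348p^2 - 250p - 67, which is nonnegative for all p ≥ 12.
Combining, 2·3^(p + 1) ≥ 49(p+1)^4 + 18(p+1)^3.
By the principle of mathematical induction, the result holds for all r ≥ 12.
Hence the smallest such N is 12.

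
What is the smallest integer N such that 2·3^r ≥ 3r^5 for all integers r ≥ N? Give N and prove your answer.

N = 12

At r = 11: 354294 < 483153, so the inequality fails and N ≥ 12. We prove 2·3^r ≥ 3r^5 for all r ≥ 12.
Base case (r = 12): 2·3^r = 1062882 and 3r^5 = 746496, so 1062882 ≥ 746496.
Inductive step: assume the claim holds for r = i, so 2·3^i ≥ 3i^5.
Then 2·3^(i + 1) = 3·(2·3^i) ≥ 3·(3i^5).
Also, for i ≥ 12 we have 3·(3i^5) ≥ 3(i+1)^5, since 3 ≥ (1 + 1/i)^5 for all i ≥ 12.
Combining, 2·3^(i + 1) ≥ 3(i+1)^5.
By induction, the statement is established for all r ≥ 12.
Hence the smallest such N is 12.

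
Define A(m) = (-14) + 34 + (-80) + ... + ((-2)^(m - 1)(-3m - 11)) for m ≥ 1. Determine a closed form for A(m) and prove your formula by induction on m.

A(m) = (-2)^m(m + 4) - 4

We claim A(m) = (-2)^m(m + 4) - 4 for all m ≥ 1.
Base step (m = 1): A(1) = -14, and the closed form gives -14. They agree.
Inductive step: suppose the statement holds for some j ≥ 1, so A(j) = (-2)^j(j + 4) - 4.
Then A(j+1) = A(j) + ((-2)^j(-3j - 14)) = ((-2)^j(j + 4) - 4) + ((-2)^j(-3j - 14)).
Simplifying, A(j+1) = -2(-2)^j·j - 10(-2)^j - 4 = (-2)^(j+1)((j+1) + 4) - 4,
which is the closed form with m = j+1.
By the principle of mathematical induction, the result holds for all m ≥ 1.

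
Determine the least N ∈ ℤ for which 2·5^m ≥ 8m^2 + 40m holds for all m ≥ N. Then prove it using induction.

N = 3

At m = 2: 50 < 112, so the inequality fails and N ≥ 3. We prove 2·5^m ≥ 8m^2 + 40m for all m ≥ 3.
For the base case m = 3: 2·5^m = 250 and 8m^2 + 40m = 192, so 250 ≥ 192.
Suppose the result is true for m = j, so 2·5^j ≥ 8j^2 + 40j.
Then 2·5^(j + 1) = 5·(2·5^j) ≥ 5·(8j^2 + 40j).
Also, for j ≥ 3 we have 5·(8j^2 + 40j) ≥ 8(j+1)^2 + 40(j+1), since 5·(8j^2 + 40j) − (8(j+1)^2 + 40(j+1)) = 32j^2 + 144j - 48, which is nonnegative for all j ≥ 3.
Combining, 2·5^(j + 1) ≥ 8(j+1)^2 + 40(j+1).
Hence, by induction on m, the claim holds for every m ≥ 3.
Hence the smallest such N is 3.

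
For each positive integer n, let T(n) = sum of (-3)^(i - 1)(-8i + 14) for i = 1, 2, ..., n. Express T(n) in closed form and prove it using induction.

T(n) = (-3)^n(2n - 3) + 3

We claim T(n) = (-3)^n(2n - 3) + 3 for all n ≥ 1.
For the base case n = 1: T(1) = 6, and the closed form gives 6. They agree.
For the inductive step, assume it holds for an arbitrary i ≥ 1, so T(i) = (-3)^i(2i - 3) + 3.
Then T(i+1) = T(i) + ((-3)^i(-8i + 6)) = ((-3)^i(2i - 3) + 3) + ((-3)^i(-8i + 6)).
Simplifying, T(i+1) = -6(-3)^i·i + 3(-3)^i + 3 = (-3)^(i+1)(2(i+1) - 3) + 3,
which is the closed form with n = i+1.
Hence, by induction on n, the claim holds for every n ≥ 1.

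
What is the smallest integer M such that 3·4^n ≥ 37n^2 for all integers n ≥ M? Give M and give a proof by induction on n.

M = 4

At n = 3: 192 < 333, so the inequality fails and M ≥ 4. We prove 3·4^n ≥ 37n^2 for all n ≥ 4.
For the base case n = 4: 3·4^n = 768 and 37n^2 = 592, so 768 ≥ 592.
For the inductive step, assume it holds for an arbitrary p ≥ 4, so 3·4^p ≥ 37p^2.
Then 3·4^(p + 1) = 4·(3·4^p) ≥ 4·(37p^2).
Also, for p ≥ 4 we have 4·(37p^2) ≥ 37(p+1)^2, since 4 ≥ (1 + 1/p)^2 for all p ≥ 4.
Combining, 3·4^(p + 1) ≥ 37(p+1)^2.
By induction, the statement is established for all n ≥ 4.
Hence the smallest such M is 4.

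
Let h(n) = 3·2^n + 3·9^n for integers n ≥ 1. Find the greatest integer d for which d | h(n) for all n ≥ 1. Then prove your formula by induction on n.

d = 3

Computing the first values: h(1) = 33 and h(2) = 255; gcd(33, 255) = 3, so d ≤ 3.
We prove 3 | 3·2^n + 3·9^n for all n ≥ 1 by induction on n.
Base case (n = 1): h(1) = 33 = 3·(11), so 3 | h(1).
Suppose the result is true for n = j, i.e. 3 | h(j). Then
h(j+1) − 9·h(j) = (3·2^(j+1) + 3·9^(j+1)) − 9·(3·2^j + 3·9^j) = (3)·2^j·(2 − 9) = (-21)·2^j. Since 3 | h(j) by the inductive hypothesis, 3 | 9·h(j); and 3 | -21 since -21 = 3·-7. Therefore 3 | h(j+1).
This completes the induction.
Therefore the largest such d is 3.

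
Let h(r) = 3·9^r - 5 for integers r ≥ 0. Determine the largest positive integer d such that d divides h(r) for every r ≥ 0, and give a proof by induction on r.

Computing the first values: h(0) = -2 and h(1) = 22; gcd(-2, 22) = 2, so d ≤ 2.
We prove 2 | 3·9^r - 5 for all r ≥ 0 by induction on r.
For the base case r = 0: h(0) = -2 = 2·(-1), so 2 | h(0).
For the inductive step, assume it holds for an arbitrary k ≥ 0, i.e. 2 | h(k). Then
h(k+1) = 3·9^(k+1) - 5 = 9·(3·9^k - 5) + 40 = 9·h(k) + 40. The first term is divisible by 2 by the inductive hypothesis, and 40 is divisible by 2. Hence 2 | h(k+1).
This completes the induction.
Therefore the largest such d is 2.

d = 2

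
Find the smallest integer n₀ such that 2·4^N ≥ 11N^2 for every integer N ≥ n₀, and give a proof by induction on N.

At N = 2: 32 < 44, so the inequality fails and n₀ ≥ 3. We prove 2·4^N ≥ 11N^2 for all N ≥ 3.
Base step (N = 3): 2·4^N = 128 and 11N^2 = 99, so 128 ≥ 99.
Suppose the result is true for N = i, so 2·4^i ≥ 11i^2.
Then 2·4^(i + 1) = 4·(2·4^i) ≥ 4·(11i^2).
Also, for i ≥ 3 we have 4·(11i^2) ≥ 11(i+1)^2, since 4 ≥ (1 + 1/i)^2 for all i ≥ 3.
Combining, 2·4^(i + 1) ≥ 11(i+1)^2.
This completes the induction.
Hence the smallest such n₀ is 3.

n₀ = 3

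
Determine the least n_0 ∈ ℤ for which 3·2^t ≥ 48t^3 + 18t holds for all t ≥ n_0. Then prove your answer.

At t = 16: 196608 < 196896, so the inequality fails and n_0 ≥ 17. We prove 3·2^t ≥ 48t^3 + 18t for all t ≥ 17.
Base case (t = 17): 3·2^t = 393216 and 48t^3 + 18t = 236130, so 393216 ≥ 236130.
Suppose the result is true for t = p, so 3·2^p ≥ 48p^3 + 18p.
Then 3·2^(p + 1) = 2·(3·2^p) ≥ 2·(48p^3 + 18p).
Also, for p ≥ 17 we have 2·(48p^3 + 18p) ≥ 48(p+1)^3 + 18(p+1), since 2·(48p^3 + 18p) − (48(p+1)^3 + 18(p+1)) = 48p^3 - 144p^2 - 126p - 66, which is nonnegative for all p ≥ 17.
Combining, 3·2^(p + 1) ≥ 48(p+1)^3 + 18(p+1).
By induction, the statement is established for all t ≥ 17.
Hence the smallest such n_0 is 17.

n_0 = 17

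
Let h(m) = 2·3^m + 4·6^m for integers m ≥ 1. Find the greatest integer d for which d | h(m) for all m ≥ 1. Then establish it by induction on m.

d = 6

Computing the first values: h(1) = 30 and h(2) = 162; gcd(30, 162) = 6, so d ≤ 6.
We prove 6 | 2·3^m + 4·6^m for all m ≥ 1 by induction on m.
Base case (m = 1): h(1) = 30 = 6·(5), so 6 | h(1).
For the inductive step, assume it holds for an arbitrary r ≥ 1, i.e. 6 | h(r). Then
h(r+1) − 6·h(r) = (2·3^(r+1) + 4·6^(r+1)) − 6·(2·3^r + 4·6^r) = (2)·3^r·(3 − 6) = (-6)·3^r. Since 6 | h(r) by the inductive hypothesis, 6 | 6·h(r); and 6 | -6 since -6 = 6·-1. Therefore 6 | h(r+1).
By the principle of mathematical induction, the result holds for all m ≥ 1.
Therefore the largest such d is 6.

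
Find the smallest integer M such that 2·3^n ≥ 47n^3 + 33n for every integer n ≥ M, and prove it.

M = 9

At n = 8: 13122 < 24328, so the inequality fails and M ≥ 9. We prove 2·3^n ≥ 47n^3 + 33n for all n ≥ 9.
When n = 9: 2·3^n = 39366 and 47n^3 + 33n = 34560, so 39366 ≥ 34560.
For the inductive step, assume it holds for an arbitrary i ≥ 9, so 2·3^i ≥ 47i^3 + 33i.
Then 2·3^(i + 1) = 3·(2·3^i) ≥ 3·(47i^3 + 33i).
Also, for i ≥ 9 we have 3·(47i^3 + 33i) ≥ 47(i+1)^3 + 33(i+1), since 3·(47i^3 + 33i) − (47(i+1)^3 + 33(i+1)) = 94i^3 - 141i^2 - 75i - 80, which is nonnegative for all i ≥ 9.
Combining, 2·3^(i + 1) ≥ 47(i+1)^3 + 33(i+1).
This completes the induction.
Hence the smallest such M is 9.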